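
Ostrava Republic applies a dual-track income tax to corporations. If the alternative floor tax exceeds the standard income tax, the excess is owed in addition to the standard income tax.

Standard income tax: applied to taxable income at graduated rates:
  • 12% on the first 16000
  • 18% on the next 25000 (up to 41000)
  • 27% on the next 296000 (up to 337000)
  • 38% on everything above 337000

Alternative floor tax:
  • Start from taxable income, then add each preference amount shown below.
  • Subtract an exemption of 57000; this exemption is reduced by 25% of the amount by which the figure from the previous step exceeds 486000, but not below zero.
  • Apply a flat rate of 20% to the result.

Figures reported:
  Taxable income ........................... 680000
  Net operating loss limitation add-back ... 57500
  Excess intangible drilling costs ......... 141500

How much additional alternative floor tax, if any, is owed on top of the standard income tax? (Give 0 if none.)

Alternative floor tax:
  Adjusted income: 680000 + 57500 + 141500 = 879000
  Exemption: 25% × (879000 − 486000) = 98250 ≥ 57000, so the exemption is fully phased out
  Base: 879000 − 0 = 879000
  879000 × 20% = 175800

Standard income tax:
  16000 × 12% = 1920
  25000 × 18% = 4500
  296000 × 27% = 79920
  343000 × 38% = 130340
  → 216680

175800 ≤ 216680, so no add-on is due.

0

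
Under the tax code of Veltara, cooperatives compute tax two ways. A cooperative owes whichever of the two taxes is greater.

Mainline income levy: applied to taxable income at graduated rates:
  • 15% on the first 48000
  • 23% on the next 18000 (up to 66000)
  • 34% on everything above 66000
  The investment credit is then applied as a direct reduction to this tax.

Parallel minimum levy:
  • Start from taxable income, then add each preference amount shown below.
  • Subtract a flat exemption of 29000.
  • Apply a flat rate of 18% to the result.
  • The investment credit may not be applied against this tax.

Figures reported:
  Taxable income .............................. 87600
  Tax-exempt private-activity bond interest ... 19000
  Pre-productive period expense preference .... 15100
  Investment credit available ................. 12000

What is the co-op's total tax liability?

Parallel minimum levy:
  Adjusted income: 87600 + 19000 + 15100 = 121700
  Less exemption 29000 → base 92700
  92700 × 18% = 16686

Mainline income levy:
  48000 × 15% = 7200
  18000 × 23% = 4140
  21600 × 34% = 7344
  → 18684
  Less investment credit 12000 → 6684

16686 > 6684, so the parallel minimum levy is the binding amount.

16686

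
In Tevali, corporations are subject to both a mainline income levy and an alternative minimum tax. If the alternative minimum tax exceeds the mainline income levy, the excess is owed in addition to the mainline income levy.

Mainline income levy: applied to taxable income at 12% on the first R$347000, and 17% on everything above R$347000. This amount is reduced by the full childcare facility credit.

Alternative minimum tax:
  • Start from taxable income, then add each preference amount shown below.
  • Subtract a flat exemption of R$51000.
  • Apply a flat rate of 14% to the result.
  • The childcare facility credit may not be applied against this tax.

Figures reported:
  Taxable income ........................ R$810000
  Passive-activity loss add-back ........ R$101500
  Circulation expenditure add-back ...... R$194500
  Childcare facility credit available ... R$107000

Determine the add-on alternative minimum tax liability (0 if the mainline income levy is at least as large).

Alternative minimum tax:
  Adjusted income: R$810000 + R$101500 + R$194500 = R$1106000
  Less exemption R$51000 → base R$1055000
  R$1055000 × 14% = R$147700

Mainline income levy:
  R$347000 × 12% = R$41640
  R$463000 × 17% = R$78710
  → R$120350
  Less childcare facility credit R$107000 → R$13350

Excess of alternative minimum tax over mainline income levy: R$147700 − R$13350 = R$134350.

R$134350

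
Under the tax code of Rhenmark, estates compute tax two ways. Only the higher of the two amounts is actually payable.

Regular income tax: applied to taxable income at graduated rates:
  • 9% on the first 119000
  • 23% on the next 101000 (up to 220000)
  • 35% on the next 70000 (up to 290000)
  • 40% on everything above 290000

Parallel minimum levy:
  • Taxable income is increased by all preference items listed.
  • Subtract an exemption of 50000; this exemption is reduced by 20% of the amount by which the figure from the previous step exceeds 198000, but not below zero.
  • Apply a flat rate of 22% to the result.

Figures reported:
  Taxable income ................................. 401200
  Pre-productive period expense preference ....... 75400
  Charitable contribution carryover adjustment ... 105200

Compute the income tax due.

127996

Regular income tax:
  119000 × 9% = 10710
  101000 × 23% = 23230
  70000 × 35% = 24500
  111200 × 40% = 44480
  → 102920

Parallel minimum levy:
  Adjusted income: 401200 + 75400 + 105200 = 581800
  Exemption: 20% × (581800 − 198000) = 76760 ≥ 50000, so the exemption is fully phased out
  Base: 581800 − 0 = 581800
  581800 × 22% = 127996

127996 > 102920, so the parallel minimum levy is the binding amount.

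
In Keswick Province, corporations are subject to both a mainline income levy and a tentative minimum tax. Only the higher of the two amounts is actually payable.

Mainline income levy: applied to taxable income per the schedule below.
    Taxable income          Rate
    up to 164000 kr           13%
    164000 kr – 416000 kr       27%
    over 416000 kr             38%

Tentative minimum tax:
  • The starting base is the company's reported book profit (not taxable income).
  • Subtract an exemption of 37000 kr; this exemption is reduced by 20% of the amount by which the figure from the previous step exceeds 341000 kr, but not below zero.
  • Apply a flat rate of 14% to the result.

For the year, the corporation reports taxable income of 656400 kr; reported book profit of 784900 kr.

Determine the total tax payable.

180712 kr

Tentative minimum tax:
  Base (reported book profit): 784900 kr
  Exemption: 20% × (784900 kr − 341000 kr) = 88780 kr ≥ 37000 kr, so the exemption is fully phased out
  Base: 784900 kr − 0 kr = 784900 kr
  784900 kr × 14% = 109886 kr

Mainline income levy:
  164000 kr × 13% = 21320 kr
  252000 kr × 27% = 68040 kr
  240400 kr × 38% = 91352 kr
  → 180712 kr

180712 kr > 109886 kr, so the mainline income levy governs.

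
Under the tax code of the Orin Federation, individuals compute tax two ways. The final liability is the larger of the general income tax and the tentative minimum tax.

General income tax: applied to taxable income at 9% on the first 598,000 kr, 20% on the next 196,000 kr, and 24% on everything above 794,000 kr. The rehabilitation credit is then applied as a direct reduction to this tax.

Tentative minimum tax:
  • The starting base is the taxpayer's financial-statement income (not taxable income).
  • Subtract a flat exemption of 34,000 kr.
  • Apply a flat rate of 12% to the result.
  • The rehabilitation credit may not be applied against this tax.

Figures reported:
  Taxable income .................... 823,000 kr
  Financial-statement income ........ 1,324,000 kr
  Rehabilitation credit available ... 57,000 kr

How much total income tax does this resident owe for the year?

154,800 kr

General income tax:
  598,000 kr × 9% = 53,820 kr
  196,000 kr × 20% = 39,200 kr
  29,000 kr × 24% = 6,960 kr
  → 99,980 kr
  Less rehabilitation credit 57,000 kr → 42,980 kr

Tentative minimum tax:
  Base (financial-statement income): 1,324,000 kr
  Less exemption 34,000 kr → base 1,290,000 kr
  1,290,000 kr × 12% = 154,800 kr

154,800 kr > 42,980 kr, so the tentative minimum tax is the binding amount.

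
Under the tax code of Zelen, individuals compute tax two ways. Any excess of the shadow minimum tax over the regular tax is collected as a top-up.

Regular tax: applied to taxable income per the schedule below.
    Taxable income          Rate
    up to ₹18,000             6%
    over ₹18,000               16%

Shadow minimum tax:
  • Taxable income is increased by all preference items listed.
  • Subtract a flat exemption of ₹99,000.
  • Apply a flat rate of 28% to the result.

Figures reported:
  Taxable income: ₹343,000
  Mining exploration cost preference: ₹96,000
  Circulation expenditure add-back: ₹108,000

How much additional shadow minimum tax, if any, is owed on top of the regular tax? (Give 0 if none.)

₹72,360

Shadow minimum tax:
  Adjusted income: ₹343,000 + ₹96,000 + ₹108,000 = ₹547,000
  Less exemption ₹99,000 → base ₹448,000
  ₹448,000 × 28% = ₹125,440

Regular tax:
  ₹18,000 × 6% = ₹1,080
  ₹325,000 × 16% = ₹52,000
  → ₹53,080

Excess of shadow minimum tax over regular tax: ₹125,440 − ₹53,080 = ₹72,360.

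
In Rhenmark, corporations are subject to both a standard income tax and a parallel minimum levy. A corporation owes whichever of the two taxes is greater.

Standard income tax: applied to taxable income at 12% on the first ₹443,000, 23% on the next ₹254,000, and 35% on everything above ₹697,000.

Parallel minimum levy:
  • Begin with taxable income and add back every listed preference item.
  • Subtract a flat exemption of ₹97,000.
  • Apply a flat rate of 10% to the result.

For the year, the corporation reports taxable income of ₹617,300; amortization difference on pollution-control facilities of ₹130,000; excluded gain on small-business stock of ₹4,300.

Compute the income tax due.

Standard income tax:
  ₹443,000 × 12% = ₹53,160
  ₹174,300 × 23% = ₹40,089
  → ₹93,249

Parallel minimum levy:
  Adjusted income: ₹617,300 + ₹130,000 + ₹4,300 = ₹751,600
  Less exemption ₹97,000 → base ₹654,600
  ₹654,600 × 10% = ₹65,460

₹93,249 > ₹65,460, so the standard income tax governs.

₹93,249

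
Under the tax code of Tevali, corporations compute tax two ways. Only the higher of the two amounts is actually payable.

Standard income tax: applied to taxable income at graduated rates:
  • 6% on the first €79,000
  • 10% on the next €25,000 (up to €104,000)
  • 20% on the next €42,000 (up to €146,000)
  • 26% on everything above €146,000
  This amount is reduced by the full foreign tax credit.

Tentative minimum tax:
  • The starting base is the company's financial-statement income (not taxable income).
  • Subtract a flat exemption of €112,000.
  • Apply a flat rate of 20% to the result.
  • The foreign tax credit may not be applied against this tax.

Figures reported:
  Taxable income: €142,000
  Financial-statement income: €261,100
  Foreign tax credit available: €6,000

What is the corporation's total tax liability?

Standard income tax:
  €79,000 × 6% = €4,740
  €25,000 × 10% = €2,500
  €38,000 × 20% = €7,600
  → €14,840
  Less foreign tax credit €6,000 → €8,840

Tentative minimum tax:
  Base (financial-statement income): €261,100
  Less exemption €112,000 → base €149,100
  €149,100 × 20% = €29,820

€29,820 > €8,840, so the tentative minimum tax is the binding amount.

€29,820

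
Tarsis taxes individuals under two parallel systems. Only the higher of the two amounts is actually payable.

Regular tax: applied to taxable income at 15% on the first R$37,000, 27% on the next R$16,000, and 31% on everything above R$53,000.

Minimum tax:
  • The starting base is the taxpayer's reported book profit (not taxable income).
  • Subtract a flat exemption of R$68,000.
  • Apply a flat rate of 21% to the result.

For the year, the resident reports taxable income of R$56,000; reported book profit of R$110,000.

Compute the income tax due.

Minimum tax:
  Base (reported book profit): R$110,000
  Less exemption R$68,000 → base R$42,000
  R$42,000 × 21% = R$8,820

Regular tax:
  R$37,000 × 15% = R$5,550
  R$16,000 × 27% = R$4,320
  R$3,000 × 31% = R$930
  → R$10,800

R$10,800 > R$8,820, so the regular tax governs.

R$10,800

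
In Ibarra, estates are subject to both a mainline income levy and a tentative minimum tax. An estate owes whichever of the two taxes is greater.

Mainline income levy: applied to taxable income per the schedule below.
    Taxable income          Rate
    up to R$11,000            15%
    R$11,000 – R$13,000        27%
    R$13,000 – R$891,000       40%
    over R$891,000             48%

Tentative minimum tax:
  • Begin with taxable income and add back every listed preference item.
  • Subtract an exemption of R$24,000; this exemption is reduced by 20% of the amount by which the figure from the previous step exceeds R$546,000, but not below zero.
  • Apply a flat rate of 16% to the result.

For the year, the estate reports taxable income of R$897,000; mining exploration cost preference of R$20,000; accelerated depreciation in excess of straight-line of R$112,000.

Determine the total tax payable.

Tentative minimum tax:
  Adjusted income: R$897,000 + R$20,000 + R$112,000 = R$1,029,000
  Exemption: 20% × (R$1,029,000 − R$546,000) = R$96,600 ≥ R$24,000, so the exemption is fully phased out
  Base: R$1,029,000 − R$0 = R$1,029,000
  R$1,029,000 × 16% = R$164,640

Mainline income levy:
  R$11,000 × 15% = R$1,650
  R$2,000 × 27% = R$540
  R$878,000 × 40% = R$351,200
  R$6,000 × 48% = R$2,880
  → R$356,270

R$356,270 > R$164,640, so the mainline income levy governs.

R$356,270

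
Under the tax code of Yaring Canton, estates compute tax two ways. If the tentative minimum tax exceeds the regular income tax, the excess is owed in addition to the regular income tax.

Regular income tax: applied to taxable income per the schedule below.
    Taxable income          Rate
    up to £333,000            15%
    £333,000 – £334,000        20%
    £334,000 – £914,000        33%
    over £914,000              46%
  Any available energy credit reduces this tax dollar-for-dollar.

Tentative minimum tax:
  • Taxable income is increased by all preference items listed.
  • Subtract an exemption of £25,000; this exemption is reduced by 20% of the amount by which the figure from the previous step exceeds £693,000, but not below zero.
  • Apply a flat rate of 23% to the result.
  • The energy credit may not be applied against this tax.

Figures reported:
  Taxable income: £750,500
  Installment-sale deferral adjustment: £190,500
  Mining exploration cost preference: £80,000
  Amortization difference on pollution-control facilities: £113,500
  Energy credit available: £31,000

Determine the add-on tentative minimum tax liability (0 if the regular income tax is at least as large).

Regular income tax:
  £333,000 × 15% = £49,950
  £1,000 × 20% = £200
  £416,500 × 33% = £137,445
  → £187,595
  Less energy credit £31,000 → £156,595

Tentative minimum tax:
  Adjusted income: £750,500 + £190,500 + £80,000 + £113,500 = £1,134,500
  Exemption: 20% × (£1,134,500 − £693,000) = £88,300 ≥ £25,000, so the exemption is fully phased out
  Base: £1,134,500 − £0 = £1,134,500
  £1,134,500 × 23% = £260,935

Excess of tentative minimum tax over regular income tax: £260,935 − £156,595 = £104,340.

£104,340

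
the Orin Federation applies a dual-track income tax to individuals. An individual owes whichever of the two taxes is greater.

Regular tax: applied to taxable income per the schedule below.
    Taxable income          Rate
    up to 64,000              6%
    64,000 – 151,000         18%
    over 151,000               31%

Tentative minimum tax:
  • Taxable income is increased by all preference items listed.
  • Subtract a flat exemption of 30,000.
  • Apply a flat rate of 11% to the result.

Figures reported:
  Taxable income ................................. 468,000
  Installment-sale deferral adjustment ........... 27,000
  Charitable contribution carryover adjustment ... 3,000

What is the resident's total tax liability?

Regular tax:
  64,000 × 6% = 3,840
  87,000 × 18% = 15,660
  317,000 × 31% = 98,270
  → 117,770

Tentative minimum tax:
  Adjusted income: 468,000 + 27,000 + 3,000 = 498,000
  Less exemption 30,000 → base 468,000
  468,000 × 11% = 51,480

117,770 > 51,480, so the regular tax governs.

117,770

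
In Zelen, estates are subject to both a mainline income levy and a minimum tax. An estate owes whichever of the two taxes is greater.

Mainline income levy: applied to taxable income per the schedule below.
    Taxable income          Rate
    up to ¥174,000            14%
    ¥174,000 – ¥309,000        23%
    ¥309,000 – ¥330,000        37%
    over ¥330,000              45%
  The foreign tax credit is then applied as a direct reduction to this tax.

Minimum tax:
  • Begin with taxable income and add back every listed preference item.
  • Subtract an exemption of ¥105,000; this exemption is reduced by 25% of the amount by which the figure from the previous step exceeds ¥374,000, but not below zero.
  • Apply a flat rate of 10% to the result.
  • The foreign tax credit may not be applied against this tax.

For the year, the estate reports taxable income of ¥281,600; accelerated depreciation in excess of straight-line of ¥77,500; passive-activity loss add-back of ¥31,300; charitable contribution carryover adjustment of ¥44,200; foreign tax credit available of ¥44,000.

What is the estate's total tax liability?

Minimum tax:
  Adjusted income: ¥281,600 + ¥77,500 + ¥31,300 + ¥44,200 = ¥434,600
  Exemption: ¥105,000 − 25% × (¥434,600 − ¥374,000) = ¥105,000 − ¥15,150 = ¥89,850
  Base: ¥434,600 − ¥89,850 = ¥344,750
  ¥344,750 × 10% = ¥34,475

Mainline income levy:
  ¥174,000 × 14% = ¥24,360
  ¥107,600 × 23% = ¥24,748
  → ¥49,108
  Less foreign tax credit ¥44,000 → ¥5,108

¥34,475 > ¥5,108, so the minimum tax is the binding amount.

¥34,475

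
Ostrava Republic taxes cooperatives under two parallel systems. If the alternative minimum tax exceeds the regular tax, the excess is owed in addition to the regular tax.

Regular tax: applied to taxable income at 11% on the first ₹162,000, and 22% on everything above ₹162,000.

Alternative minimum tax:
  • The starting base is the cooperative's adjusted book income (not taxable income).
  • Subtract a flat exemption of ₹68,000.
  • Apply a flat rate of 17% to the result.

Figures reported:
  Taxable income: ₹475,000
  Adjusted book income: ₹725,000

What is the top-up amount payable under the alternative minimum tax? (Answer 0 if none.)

₹25,010

Alternative minimum tax:
  Base (adjusted book income): ₹725,000
  Less exemption ₹68,000 → base ₹657,000
  ₹657,000 × 17% = ₹111,690

Regular tax:
  ₹162,000 × 11% = ₹17,820
  ₹313,000 × 22% = ₹68,860
  → ₹86,680

Excess of alternative minimum tax over regular tax: ₹111,690 − ₹86,680 = ₹25,010.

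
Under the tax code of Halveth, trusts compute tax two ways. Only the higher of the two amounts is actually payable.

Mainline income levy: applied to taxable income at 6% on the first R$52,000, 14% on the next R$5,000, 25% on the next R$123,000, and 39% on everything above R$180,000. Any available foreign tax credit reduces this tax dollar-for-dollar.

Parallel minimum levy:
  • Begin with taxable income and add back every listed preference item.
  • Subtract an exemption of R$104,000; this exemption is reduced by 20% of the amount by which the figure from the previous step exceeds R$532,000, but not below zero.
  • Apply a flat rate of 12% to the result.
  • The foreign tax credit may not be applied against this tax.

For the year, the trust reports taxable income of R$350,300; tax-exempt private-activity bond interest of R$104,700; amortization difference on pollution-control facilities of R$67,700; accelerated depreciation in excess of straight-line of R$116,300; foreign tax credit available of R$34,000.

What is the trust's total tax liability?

Mainline income levy:
  R$52,000 × 6% = R$3,120
  R$5,000 × 14% = R$700
  R$123,000 × 25% = R$30,750
  R$170,300 × 39% = R$66,417
  → R$100,987
  Less foreign tax credit R$34,000 → R$66,987

Parallel minimum levy:
  Adjusted income: R$350,300 + R$104,700 + R$67,700 + R$116,300 = R$639,000
  Exemption: R$104,000 − 20% × (R$639,000 − R$532,000) = R$104,000 − R$21,400 = R$82,600
  Base: R$639,000 − R$82,600 = R$556,400
  R$556,400 × 12% = R$66,768

R$66,987 > R$66,768, so the mainline income levy governs.

R$66,987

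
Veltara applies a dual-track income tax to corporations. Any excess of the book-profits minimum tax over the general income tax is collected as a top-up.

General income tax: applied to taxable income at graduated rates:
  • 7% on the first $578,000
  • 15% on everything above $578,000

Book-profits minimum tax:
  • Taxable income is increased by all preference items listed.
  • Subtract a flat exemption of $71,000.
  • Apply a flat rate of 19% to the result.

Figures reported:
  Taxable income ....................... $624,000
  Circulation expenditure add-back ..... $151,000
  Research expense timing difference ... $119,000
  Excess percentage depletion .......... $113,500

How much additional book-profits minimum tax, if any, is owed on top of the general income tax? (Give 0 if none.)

General income tax:
  $578,000 × 7% = $40,460
  $46,000 × 15% = $6,900
  → $47,360

Book-profits minimum tax:
  Adjusted income: $624,000 + $151,000 + $119,000 + $113,500 = $1,007,500
  Less exemption $71,000 → base $936,500
  $936,500 × 19% = $177,935

Excess of book-profits minimum tax over general income tax: $177,935 − $47,360 = $130,575.

$130,575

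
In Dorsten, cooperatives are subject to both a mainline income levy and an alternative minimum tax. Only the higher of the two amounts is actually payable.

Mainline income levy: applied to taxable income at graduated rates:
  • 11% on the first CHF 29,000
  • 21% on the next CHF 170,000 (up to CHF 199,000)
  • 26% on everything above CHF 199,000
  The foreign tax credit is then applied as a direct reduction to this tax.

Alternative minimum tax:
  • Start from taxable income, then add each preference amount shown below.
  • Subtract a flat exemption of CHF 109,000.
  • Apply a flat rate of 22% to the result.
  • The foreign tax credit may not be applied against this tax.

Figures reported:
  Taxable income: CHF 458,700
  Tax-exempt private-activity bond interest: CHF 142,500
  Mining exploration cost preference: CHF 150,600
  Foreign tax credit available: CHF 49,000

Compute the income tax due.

CHF 141,416

Mainline income levy:
  CHF 29,000 × 11% = CHF 3,190
  CHF 170,000 × 21% = CHF 35,700
  CHF 259,700 × 26% = CHF 67,522
  → CHF 106,412
  Less foreign tax credit CHF 49,000 → CHF 57,412

Alternative minimum tax:
  Adjusted income: CHF 458,700 + CHF 142,500 + CHF 150,600 = CHF 751,800
  Less exemption CHF 109,000 → base CHF 642,800
  CHF 642,800 × 22% = CHF 141,416

CHF 141,416 > CHF 57,412, so the alternative minimum tax is the binding amount.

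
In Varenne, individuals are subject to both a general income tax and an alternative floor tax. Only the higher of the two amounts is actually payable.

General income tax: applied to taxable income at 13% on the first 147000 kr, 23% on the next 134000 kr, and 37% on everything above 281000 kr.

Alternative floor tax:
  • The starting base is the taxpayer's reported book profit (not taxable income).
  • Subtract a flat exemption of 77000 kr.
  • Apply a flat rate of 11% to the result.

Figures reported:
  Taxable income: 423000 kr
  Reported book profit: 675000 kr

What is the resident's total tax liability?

General income tax:
  147000 kr × 13% = 19110 kr
  134000 kr × 23% = 30820 kr
  142000 kr × 37% = 52540 kr
  → 102470 kr

Alternative floor tax:
  Base (reported book profit): 675000 kr
  Less exemption 77000 kr → base 598000 kr
  598000 kr × 11% = 65780 kr

102470 kr > 65780 kr, so the general income tax governs.

102470 kr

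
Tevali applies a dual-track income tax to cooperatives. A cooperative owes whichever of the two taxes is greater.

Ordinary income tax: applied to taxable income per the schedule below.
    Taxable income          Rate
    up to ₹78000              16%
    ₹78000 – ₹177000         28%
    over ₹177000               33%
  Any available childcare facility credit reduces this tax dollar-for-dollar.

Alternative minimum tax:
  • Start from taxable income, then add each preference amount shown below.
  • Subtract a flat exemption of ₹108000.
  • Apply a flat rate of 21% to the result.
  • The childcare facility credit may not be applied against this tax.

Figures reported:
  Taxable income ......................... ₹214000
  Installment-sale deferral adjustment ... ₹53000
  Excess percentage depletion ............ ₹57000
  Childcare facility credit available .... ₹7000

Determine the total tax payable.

Ordinary income tax:
  ₹78000 × 16% = ₹12480
  ₹99000 × 28% = ₹27720
  ₹37000 × 33% = ₹12210
  → ₹52410
  Less childcare facility credit ₹7000 → ₹45410

Alternative minimum tax:
  Adjusted income: ₹214000 + ₹53000 + ₹57000 = ₹324000
  Less exemption ₹108000 → base ₹216000
  ₹216000 × 21% = ₹45360

₹45410 > ₹45360, so the ordinary income tax governs.

₹45410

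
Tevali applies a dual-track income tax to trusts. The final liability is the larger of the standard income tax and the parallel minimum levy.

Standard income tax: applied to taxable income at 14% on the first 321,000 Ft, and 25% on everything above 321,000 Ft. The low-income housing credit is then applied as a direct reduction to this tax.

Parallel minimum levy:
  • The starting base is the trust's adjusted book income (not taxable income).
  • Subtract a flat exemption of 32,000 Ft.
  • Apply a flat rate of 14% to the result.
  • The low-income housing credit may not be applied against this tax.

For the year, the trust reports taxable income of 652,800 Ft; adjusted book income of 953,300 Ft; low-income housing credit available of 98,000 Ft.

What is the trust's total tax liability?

128,982 Ft

Parallel minimum levy:
  Base (adjusted book income): 953,300 Ft
  Less exemption 32,000 Ft → base 921,300 Ft
  921,300 Ft × 14% = 128,982 Ft

Standard income tax:
  321,000 Ft × 14% = 44,940 Ft
  331,800 Ft × 25% = 82,950 Ft
  → 127,890 Ft
  Less low-income housing credit 98,000 Ft → 29,890 Ft

128,982 Ft > 29,890 Ft, so the parallel minimum levy is the binding amount.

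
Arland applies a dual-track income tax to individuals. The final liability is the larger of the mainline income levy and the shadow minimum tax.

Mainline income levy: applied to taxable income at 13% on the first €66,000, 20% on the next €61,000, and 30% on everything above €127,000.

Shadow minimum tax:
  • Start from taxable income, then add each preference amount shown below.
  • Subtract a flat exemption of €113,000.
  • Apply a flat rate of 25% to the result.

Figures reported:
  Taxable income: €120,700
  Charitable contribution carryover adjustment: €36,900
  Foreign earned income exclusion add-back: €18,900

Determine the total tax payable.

€19,520

Mainline income levy:
  €66,000 × 13% = €8,580
  €54,700 × 20% = €10,940
  → €19,520

Shadow minimum tax:
  Adjusted income: €120,700 + €36,900 + €18,900 = €176,500
  Less exemption €113,000 → base €63,500
  €63,500 × 25% = €15,875

€19,520 > €15,875, so the mainline income levy governs.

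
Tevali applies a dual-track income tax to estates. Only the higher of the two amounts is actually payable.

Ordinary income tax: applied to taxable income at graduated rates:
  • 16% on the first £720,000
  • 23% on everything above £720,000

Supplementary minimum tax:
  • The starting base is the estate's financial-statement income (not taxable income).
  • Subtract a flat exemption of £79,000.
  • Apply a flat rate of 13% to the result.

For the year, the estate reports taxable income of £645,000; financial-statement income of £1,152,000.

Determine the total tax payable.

£139,490

Ordinary income tax:
  £645,000 × 16% = £103,200

Supplementary minimum tax:
  Base (financial-statement income): £1,152,000
  Less exemption £79,000 → base £1,073,000
  £1,073,000 × 13% = £139,490

£139,490 > £103,200, so the supplementary minimum tax is the binding amount.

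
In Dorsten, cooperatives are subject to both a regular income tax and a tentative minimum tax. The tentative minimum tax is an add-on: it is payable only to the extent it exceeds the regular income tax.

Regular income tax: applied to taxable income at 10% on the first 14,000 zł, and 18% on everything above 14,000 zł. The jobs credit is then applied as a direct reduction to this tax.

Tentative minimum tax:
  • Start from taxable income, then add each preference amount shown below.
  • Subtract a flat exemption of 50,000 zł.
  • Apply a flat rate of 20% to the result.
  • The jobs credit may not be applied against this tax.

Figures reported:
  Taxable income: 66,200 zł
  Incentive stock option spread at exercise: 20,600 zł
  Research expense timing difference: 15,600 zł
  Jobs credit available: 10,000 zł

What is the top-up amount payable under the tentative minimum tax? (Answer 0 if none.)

9,684 zł

Regular income tax:
  14,000 zł × 10% = 1,400 zł
  52,200 zł × 18% = 9,396 zł
  → 10,796 zł
  Less jobs credit 10,000 zł → 796 zł

Tentative minimum tax:
  Adjusted income: 66,200 zł + 20,600 zł + 15,600 zł = 102,400 zł
  Less exemption 50,000 zł → base 52,400 zł
  52,400 zł × 20% = 10,480 zł

Excess of tentative minimum tax over regular income tax: 10,480 zł − 796 zł = 9,684 zł.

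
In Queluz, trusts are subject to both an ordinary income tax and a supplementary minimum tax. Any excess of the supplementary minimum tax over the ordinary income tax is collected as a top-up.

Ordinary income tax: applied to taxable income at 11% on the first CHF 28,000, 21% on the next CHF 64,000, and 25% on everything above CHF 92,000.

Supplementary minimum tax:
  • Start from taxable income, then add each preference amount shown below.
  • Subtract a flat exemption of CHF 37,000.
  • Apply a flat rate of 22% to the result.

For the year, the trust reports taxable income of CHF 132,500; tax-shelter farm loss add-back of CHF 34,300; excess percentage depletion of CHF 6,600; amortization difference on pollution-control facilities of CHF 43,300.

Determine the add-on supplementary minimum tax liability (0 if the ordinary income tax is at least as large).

CHF 12,889

Ordinary income tax:
  CHF 28,000 × 11% = CHF 3,080
  CHF 64,000 × 21% = CHF 13,440
  CHF 40,500 × 25% = CHF 10,125
  → CHF 26,645

Supplementary minimum tax:
  Adjusted income: CHF 132,500 + CHF 34,300 + CHF 6,600 + CHF 43,300 = CHF 216,700
  Less exemption CHF 37,000 → base CHF 179,700
  CHF 179,700 × 22% = CHF 39,534

Excess of supplementary minimum tax over ordinary income tax: CHF 39,534 − CHF 26,645 = CHF 12,889.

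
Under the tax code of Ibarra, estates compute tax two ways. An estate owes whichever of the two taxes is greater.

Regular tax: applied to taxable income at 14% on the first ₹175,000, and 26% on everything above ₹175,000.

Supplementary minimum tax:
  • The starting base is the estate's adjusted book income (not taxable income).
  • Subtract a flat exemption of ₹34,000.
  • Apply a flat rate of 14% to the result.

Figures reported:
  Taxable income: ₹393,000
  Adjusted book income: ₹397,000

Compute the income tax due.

Supplementary minimum tax:
  Base (adjusted book income): ₹397,000
  Less exemption ₹34,000 → base ₹363,000
  ₹363,000 × 14% = ₹50,820

Regular tax:
  ₹175,000 × 14% = ₹24,500
  ₹218,000 × 26% = ₹56,680
  → ₹81,180

₹81,180 > ₹50,820, so the regular tax governs.

₹81,180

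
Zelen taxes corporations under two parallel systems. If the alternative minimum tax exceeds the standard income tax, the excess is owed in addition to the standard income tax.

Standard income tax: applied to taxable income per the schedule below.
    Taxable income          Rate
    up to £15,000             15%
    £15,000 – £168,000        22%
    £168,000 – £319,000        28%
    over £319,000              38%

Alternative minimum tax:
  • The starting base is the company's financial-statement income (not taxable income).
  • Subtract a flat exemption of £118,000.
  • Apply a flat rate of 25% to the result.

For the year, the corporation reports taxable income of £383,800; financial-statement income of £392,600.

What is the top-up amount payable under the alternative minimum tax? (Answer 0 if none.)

£0

Standard income tax:
  £15,000 × 15% = £2,250
  £153,000 × 22% = £33,660
  £151,000 × 28% = £42,280
  £64,800 × 38% = £24,624
  → £102,814

Alternative minimum tax:
  Base (financial-statement income): £392,600
  Less exemption £118,000 → base £274,600
  £274,600 × 25% = £68,650

£68,650 ≤ £102,814, so no add-on is due.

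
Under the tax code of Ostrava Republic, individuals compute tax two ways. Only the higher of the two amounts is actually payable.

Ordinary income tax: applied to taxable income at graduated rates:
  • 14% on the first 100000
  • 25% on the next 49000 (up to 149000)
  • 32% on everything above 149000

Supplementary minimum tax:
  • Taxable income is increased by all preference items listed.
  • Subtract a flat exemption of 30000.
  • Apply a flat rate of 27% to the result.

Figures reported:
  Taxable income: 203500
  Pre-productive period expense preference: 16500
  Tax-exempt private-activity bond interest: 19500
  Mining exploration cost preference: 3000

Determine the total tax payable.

57375

Ordinary income tax:
  100000 × 14% = 14000
  49000 × 25% = 12250
  54500 × 32% = 17440
  → 43690

Supplementary minimum tax:
  Adjusted income: 203500 + 16500 + 19500 + 3000 = 242500
  Less exemption 30000 → base 212500
  212500 × 27% = 57375

57375 > 43690, so the supplementary minimum tax is the binding amount.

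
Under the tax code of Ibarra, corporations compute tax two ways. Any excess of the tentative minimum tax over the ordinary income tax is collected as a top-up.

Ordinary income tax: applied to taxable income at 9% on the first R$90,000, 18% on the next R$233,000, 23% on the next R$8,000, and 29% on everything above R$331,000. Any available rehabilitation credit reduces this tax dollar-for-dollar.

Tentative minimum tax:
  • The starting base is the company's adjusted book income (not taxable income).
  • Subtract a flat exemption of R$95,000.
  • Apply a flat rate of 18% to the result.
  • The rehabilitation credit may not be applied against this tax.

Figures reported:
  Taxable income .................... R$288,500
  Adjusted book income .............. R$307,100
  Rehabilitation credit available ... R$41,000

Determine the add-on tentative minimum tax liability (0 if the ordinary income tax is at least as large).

Ordinary income tax:
  R$90,000 × 9% = R$8,100
  R$198,500 × 18% = R$35,730
  → R$43,830
  Less rehabilitation credit R$41,000 → R$2,830

Tentative minimum tax:
  Base (adjusted book income): R$307,100
  Less exemption R$95,000 → base R$212,100
  R$212,100 × 18% = R$38,178

Excess of tentative minimum tax over ordinary income tax: R$38,178 − R$2,830 = R$35,348.

R$35,348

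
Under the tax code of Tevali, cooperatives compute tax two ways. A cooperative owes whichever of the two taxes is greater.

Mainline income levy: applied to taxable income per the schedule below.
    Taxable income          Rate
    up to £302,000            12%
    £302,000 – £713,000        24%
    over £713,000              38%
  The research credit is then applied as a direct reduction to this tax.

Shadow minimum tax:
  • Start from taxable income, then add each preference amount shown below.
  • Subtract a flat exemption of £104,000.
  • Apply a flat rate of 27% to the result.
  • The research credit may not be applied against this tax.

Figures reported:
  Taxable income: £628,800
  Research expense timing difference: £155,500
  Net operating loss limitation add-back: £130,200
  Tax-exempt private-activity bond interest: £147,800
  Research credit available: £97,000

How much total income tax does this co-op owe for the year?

£258,741

Mainline income levy:
  £302,000 × 12% = £36,240
  £326,800 × 24% = £78,432
  → £114,672
  Less research credit £97,000 → £17,672

Shadow minimum tax:
  Adjusted income: £628,800 + £155,500 + £130,200 + £147,800 = £1,062,300
  Less exemption £104,000 → base £958,300
  £958,300 × 27% = £258,741

£258,741 > £17,672, so the shadow minimum tax is the binding amount.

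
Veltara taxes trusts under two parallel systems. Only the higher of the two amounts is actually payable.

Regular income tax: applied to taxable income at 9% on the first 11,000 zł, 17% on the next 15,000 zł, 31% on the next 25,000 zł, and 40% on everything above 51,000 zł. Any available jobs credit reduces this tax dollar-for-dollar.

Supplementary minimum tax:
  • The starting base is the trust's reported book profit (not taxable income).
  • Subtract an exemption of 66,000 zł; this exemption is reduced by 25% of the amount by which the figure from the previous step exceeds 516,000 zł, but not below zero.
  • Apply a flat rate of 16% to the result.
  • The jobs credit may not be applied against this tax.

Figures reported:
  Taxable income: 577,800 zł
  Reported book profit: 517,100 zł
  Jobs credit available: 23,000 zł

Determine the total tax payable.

199,010 zł

Regular income tax:
  11,000 zł × 9% = 990 zł
  15,000 zł × 17% = 2,550 zł
  25,000 zł × 31% = 7,750 zł
  526,800 zł × 40% = 210,720 zł
  → 222,010 zł
  Less jobs credit 23,000 zł → 199,010 zł

Supplementary minimum tax:
  Base (reported book profit): 517,100 zł
  Exemption: 66,000 zł − 25% × (517,100 zł − 516,000 zł) = 66,000 zł − 275 zł = 65,725 zł
  Base: 517,100 zł − 65,725 zł = 451,375 zł
  451,375 zł × 16% = 72,220 zł

199,010 zł > 72,220 zł, so the regular income tax governs.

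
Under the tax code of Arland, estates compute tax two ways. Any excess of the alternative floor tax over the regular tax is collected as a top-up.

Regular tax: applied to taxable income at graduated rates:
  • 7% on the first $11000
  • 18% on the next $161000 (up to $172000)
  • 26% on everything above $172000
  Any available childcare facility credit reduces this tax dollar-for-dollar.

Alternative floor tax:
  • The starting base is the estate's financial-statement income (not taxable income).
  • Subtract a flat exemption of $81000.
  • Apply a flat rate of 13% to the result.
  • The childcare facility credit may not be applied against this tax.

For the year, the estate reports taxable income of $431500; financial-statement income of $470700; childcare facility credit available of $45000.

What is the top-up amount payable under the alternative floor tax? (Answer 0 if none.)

$0

Alternative floor tax:
  Base (financial-statement income): $470700
  Less exemption $81000 → base $389700
  $389700 × 13% = $50661

Regular tax:
  $11000 × 7% = $770
  $161000 × 18% = $28980
  $259500 × 26% = $67470
  → $97220
  Less childcare facility credit $45000 → $52220

$50661 ≤ $52220, so no add-on is due.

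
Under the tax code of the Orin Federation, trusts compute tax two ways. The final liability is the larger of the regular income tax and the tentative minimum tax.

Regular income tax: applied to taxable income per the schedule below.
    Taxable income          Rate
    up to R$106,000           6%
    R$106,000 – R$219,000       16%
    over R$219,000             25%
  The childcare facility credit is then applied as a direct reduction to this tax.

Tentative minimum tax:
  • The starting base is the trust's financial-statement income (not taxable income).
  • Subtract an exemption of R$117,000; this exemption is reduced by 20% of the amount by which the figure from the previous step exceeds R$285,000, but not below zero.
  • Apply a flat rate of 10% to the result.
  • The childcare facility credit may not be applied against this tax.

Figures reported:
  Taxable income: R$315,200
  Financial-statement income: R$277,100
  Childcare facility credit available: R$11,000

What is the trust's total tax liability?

R$37,490

Tentative minimum tax:
  Base (financial-statement income): R$277,100
  Exemption: R$277,100 ≤ R$285,000, so full R$117,000 applies
  Base: R$277,100 − R$117,000 = R$160,100
  R$160,100 × 10% = R$16,010

Regular income tax:
  R$106,000 × 6% = R$6,360
  R$113,000 × 16% = R$18,080
  R$96,200 × 25% = R$24,050
  → R$48,490
  Less childcare facility credit R$11,000 → R$37,490

R$37,490 > R$16,010, so the regular income tax governs.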